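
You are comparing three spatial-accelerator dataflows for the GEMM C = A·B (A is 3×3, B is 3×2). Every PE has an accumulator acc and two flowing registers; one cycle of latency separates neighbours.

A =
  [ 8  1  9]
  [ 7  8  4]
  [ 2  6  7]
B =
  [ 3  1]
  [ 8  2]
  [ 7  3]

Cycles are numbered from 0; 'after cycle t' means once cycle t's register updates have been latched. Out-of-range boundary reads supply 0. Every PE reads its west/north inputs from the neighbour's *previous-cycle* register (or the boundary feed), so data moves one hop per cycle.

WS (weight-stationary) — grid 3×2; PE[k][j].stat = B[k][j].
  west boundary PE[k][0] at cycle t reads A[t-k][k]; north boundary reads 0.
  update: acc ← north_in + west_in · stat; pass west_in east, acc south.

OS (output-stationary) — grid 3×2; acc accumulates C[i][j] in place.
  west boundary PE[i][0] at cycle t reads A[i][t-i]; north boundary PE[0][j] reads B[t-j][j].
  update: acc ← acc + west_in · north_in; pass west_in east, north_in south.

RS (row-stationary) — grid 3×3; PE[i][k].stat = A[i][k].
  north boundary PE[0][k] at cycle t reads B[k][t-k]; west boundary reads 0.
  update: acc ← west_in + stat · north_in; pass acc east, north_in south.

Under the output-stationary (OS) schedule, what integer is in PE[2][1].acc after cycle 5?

PE[2][1].acc = 35

OS on a 3×2 grid — tracing PE[2][1] and its feeders:
  cycle 0: PE[1][1] → acc 0, east 0, south 0
  cycle 0: PE[2][0] → acc 0, east 0, south 0
  cycle 0: PE[2][1] → acc 0, east 0, south 0
  cycle 1: PE[1][1] → acc 0, east 0, south 0
  cycle 1: PE[2][0] → acc 0, east 0, south 0
  cycle 1: PE[2][1] → acc 0, east 0, south 0
  cycle 2: PE[1][1] → acc 7, east 7, south 1
  cycle 2: PE[2][0] → acc 6, east 2, south 3
  cycle 2: PE[2][1] → acc 0, east 0, south 0
  cycle 3: PE[1][1] → acc 23, east 8, south 2
  cycle 3: PE[2][0] → acc 54, east 6, south 8
  cycle 3: PE[2][1] → acc 2, east 2, south 1
  cycle 4: PE[1][1] → acc 35, east 4, south 3
  cycle 4: PE[2][0] → acc 103, east 7, south 7
  cycle 4: PE[2][1] → acc 14, east 6, south 2
  cycle 5: PE[1][1] → acc 35, east 0, south 0
  cycle 5: PE[2][0] → acc 103, east 0, south 0
  cycle 5: PE[2][1] → acc 35, east 7, south 3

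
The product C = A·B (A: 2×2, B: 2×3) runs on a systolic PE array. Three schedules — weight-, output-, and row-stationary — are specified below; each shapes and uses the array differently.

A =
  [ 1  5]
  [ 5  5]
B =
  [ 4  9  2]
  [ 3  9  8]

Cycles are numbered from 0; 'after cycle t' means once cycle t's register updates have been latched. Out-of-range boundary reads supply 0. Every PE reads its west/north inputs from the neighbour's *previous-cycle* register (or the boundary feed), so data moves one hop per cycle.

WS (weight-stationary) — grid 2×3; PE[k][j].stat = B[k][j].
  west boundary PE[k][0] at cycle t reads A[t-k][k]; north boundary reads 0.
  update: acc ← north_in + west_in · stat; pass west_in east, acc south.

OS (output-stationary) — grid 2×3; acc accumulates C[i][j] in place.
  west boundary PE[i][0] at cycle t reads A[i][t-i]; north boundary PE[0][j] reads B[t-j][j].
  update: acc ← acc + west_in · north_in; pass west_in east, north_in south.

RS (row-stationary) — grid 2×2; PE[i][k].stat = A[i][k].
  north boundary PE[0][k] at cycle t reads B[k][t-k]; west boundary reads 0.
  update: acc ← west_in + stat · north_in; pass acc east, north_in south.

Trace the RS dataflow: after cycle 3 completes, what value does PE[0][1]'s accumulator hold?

PE[0][1].acc = 42

Tracing RS — 2×2 array, target PE[0][1]:
  step 0 · PE0,0: acc=4; fwd→4 fwd↓4
  step 0 · PE0,1: acc=0; fwd→0 fwd↓0
  step 1 · PE0,0: acc=9; fwd→9 fwd↓9
  step 1 · PE0,1: acc=19; fwd→19 fwd↓3
  step 2 · PE0,0: acc=2; fwd→2 fwd↓2
  step 2 · PE0,1: acc=54; fwd→54 fwd↓9
  step 3 · PE0,0: acc=0; fwd→0 fwd↓0
  step 3 · PE0,1: acc=42; fwd→42 fwd↓8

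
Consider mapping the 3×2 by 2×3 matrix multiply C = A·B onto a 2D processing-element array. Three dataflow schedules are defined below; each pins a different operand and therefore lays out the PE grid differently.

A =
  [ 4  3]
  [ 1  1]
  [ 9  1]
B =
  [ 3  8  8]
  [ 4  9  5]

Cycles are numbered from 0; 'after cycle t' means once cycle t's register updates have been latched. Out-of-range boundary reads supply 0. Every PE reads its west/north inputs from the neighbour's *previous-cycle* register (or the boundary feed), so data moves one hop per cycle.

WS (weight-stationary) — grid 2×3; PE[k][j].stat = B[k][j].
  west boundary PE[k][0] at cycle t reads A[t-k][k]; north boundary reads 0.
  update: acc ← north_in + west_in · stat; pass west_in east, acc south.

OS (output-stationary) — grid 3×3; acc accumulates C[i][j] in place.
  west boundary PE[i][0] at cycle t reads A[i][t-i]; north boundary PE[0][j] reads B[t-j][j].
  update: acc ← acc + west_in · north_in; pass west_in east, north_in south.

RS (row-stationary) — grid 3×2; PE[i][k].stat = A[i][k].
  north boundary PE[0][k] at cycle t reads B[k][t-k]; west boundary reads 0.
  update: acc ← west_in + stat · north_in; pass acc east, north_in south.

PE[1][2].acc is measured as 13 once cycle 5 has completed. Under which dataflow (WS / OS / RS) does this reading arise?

dataflow = OS

— WS: 2×3; PE[1][2] trace:
  c0 r1c2: 0 / 0 / 0
  c1 r1c2: 0 / 0 / 0
  c2 r1c2: 0 / 0 / 0
  c3 r1c2: 47 / 3 / 47
  c4 r1c2: 13 / 1 / 13
  c5 r1c2: 77 / 1 / 77
— OS: 3×3; PE[1][2] trace:
  c0 r1c2: 0 / 0 / 0
  c1 r1c2: 0 / 0 / 0
  c2 r1c2: 0 / 0 / 0
  c3 r1c2: 8 / 1 / 8
  c4 r1c2: 13 / 1 / 5
  c5 r1c2: 13 / 0 / 0
RS: PE[1][2] is outside its 3×2 grid.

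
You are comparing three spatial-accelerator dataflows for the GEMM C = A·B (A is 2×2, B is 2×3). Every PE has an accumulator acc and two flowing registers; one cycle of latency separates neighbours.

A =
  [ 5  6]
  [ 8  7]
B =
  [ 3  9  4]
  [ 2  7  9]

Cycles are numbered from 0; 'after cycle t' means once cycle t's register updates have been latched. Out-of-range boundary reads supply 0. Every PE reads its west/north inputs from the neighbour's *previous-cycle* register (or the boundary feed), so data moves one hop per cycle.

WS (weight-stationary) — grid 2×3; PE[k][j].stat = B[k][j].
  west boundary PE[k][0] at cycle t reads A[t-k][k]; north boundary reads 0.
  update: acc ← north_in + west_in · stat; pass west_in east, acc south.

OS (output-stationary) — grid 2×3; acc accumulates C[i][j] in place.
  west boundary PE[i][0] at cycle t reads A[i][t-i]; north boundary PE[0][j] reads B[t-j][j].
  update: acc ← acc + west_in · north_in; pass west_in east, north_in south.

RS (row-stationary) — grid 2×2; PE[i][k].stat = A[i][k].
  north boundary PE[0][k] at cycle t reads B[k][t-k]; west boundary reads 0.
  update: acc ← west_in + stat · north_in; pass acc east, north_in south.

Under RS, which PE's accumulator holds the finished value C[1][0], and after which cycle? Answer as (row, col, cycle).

(row, col, cycle) = (1, 1, 2)

RS — PE[1][1] is where C[1][0] collects:
  c0 r1c1: 0 / 0 / 0
  c1 r1c1: 0 / 0 / 0
  c2 r1c1: 38 / 38 / 2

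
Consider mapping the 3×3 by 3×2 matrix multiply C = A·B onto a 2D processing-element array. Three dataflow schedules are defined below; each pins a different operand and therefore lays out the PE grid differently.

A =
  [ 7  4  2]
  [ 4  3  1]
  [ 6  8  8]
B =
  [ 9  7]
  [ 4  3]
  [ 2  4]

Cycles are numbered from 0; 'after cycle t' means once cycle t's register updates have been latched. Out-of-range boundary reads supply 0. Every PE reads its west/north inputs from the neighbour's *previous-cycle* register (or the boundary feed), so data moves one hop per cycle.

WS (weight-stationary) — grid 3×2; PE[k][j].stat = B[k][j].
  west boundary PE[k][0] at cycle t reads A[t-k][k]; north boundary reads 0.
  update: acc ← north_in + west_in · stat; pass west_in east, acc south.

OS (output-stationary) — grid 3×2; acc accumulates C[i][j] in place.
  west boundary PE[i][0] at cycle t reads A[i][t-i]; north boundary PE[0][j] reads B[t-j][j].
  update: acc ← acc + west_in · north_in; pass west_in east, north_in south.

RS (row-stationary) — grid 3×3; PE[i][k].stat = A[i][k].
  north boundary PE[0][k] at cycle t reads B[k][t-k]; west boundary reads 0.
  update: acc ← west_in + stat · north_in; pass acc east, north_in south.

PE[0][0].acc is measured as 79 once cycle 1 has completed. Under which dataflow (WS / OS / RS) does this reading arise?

dataflow = OS

WS (3×2 grid), PE[0][0]:
  0: (0,0).acc=63  regs=<7,63>
  1: (0,0).acc=36  regs=<4,36>
OS (3×2 grid), PE[0][0]:
  0: (0,0).acc=63  regs=<7,9>
  1: (0,0).acc=79  regs=<4,4>
RS (3×3 grid), PE[0][0]:
  0: (0,0).acc=63  regs=<63,9>
  1: (0,0).acc=49  regs=<49,7>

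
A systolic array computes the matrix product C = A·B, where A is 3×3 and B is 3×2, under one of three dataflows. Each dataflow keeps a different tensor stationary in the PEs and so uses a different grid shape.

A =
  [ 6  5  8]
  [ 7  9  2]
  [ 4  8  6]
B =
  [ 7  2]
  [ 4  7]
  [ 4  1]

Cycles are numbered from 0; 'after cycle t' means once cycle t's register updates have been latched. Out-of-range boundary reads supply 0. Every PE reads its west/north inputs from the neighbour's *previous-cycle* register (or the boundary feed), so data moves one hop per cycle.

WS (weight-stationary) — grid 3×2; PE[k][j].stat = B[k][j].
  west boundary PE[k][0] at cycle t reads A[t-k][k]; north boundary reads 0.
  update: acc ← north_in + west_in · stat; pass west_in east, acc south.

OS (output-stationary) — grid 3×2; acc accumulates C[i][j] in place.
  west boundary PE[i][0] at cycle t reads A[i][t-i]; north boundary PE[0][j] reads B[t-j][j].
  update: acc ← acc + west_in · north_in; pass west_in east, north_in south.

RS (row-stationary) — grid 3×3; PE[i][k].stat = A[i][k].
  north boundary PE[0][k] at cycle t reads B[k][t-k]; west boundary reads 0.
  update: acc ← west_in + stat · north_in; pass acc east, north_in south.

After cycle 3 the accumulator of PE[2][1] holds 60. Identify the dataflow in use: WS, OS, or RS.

WS (3×2 grid), PE[2][1]:
  step 0 · PE2,1: acc=0; fwd→0 fwd↓0
  step 1 · PE2,1: acc=0; fwd→0 fwd↓0
  step 2 · PE2,1: acc=0; fwd→0 fwd↓0
  step 3 · PE2,1: acc=55; fwd→8 fwd↓55
OS (3×2 grid), PE[2][1]:
  step 0 · PE2,1: acc=0; fwd→0 fwd↓0
  step 1 · PE2,1: acc=0; fwd→0 fwd↓0
  step 2 · PE2,1: acc=0; fwd→0 fwd↓0
  step 3 · PE2,1: acc=8; fwd→4 fwd↓2
RS (3×3 grid), PE[2][1]:
  step 0 · PE2,1: acc=0; fwd→0 fwd↓0
  step 1 · PE2,1: acc=0; fwd→0 fwd↓0
  step 2 · PE2,1: acc=0; fwd→0 fwd↓0
  step 3 · PE2,1: acc=60; fwd→60 fwd↓4

dataflow = RS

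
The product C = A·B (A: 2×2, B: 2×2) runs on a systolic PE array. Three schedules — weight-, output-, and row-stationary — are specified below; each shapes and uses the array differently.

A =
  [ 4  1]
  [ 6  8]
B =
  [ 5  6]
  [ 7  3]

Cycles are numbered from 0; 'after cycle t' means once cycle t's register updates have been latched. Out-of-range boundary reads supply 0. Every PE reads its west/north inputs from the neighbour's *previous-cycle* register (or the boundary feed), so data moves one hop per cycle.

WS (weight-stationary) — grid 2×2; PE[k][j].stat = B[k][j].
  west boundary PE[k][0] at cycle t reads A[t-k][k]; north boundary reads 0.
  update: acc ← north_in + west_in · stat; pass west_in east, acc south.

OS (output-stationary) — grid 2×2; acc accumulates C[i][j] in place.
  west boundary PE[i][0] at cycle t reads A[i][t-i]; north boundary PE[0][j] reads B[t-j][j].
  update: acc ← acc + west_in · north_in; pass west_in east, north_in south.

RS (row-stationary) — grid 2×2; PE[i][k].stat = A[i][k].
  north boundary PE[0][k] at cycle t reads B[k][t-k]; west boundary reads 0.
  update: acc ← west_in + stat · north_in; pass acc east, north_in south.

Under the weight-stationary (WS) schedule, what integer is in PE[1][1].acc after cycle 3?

Tracing WS — 2×2 array, target PE[1][1]:
  c0 r0c1: 0 / 0 / 0
  c0 r1c0: 0 / 0 / 0
  c0 r1c1: 0 / 0 / 0
  c1 r0c1: 24 / 4 / 24
  c1 r1c0: 27 / 1 / 27
  c1 r1c1: 0 / 0 / 0
  c2 r0c1: 36 / 6 / 36
  c2 r1c0: 86 / 8 / 86
  c2 r1c1: 27 / 1 / 27
  c3 r0c1: 0 / 0 / 0
  c3 r1c0: 0 / 0 / 0
  c3 r1c1: 60 / 8 / 60

PE[1][1].acc = 60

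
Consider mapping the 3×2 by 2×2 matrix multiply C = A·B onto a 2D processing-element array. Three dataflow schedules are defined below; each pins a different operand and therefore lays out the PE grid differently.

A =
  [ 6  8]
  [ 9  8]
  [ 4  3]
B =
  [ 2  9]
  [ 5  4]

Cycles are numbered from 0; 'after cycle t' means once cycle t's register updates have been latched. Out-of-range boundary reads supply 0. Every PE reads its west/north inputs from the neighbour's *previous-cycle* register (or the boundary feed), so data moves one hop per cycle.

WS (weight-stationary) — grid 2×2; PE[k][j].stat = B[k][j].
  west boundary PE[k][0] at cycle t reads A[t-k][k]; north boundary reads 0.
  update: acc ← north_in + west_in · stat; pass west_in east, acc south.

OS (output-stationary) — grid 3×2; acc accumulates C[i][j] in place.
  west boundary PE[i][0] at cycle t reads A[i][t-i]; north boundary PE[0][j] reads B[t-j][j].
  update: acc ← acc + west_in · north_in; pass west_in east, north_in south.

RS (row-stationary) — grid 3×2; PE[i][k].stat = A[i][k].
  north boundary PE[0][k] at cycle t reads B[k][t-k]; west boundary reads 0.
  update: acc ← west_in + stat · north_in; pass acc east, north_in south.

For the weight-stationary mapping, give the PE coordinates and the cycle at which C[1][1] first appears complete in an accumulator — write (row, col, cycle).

WS — PE[1][1] is where C[1][1] collects:
  t=0 PE[1][1]: acc=0 h=0 v=0
  t=1 PE[1][1]: acc=0 h=0 v=0
  t=2 PE[1][1]: acc=86 h=8 v=86
  t=3 PE[1][1]: acc=113 h=8 v=113

(row, col, cycle) = (1, 1, 3)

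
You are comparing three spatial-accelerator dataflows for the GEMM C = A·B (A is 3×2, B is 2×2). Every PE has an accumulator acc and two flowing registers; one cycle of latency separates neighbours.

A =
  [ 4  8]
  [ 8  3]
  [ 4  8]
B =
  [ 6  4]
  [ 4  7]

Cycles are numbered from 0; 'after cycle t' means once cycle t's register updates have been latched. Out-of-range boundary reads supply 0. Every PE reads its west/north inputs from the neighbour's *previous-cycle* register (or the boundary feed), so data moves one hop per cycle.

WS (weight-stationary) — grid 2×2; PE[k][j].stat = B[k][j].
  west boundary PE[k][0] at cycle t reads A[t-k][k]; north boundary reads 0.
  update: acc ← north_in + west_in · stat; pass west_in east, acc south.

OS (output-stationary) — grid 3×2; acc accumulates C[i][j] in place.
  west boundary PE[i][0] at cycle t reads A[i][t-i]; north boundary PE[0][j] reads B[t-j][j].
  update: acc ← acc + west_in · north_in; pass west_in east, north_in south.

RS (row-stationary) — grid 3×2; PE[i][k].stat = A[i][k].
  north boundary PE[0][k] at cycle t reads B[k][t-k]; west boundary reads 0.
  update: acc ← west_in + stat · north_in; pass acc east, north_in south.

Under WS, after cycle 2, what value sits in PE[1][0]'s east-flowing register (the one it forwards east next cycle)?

register = 3

WS 2×2: PE[1][0] cycle-by-cycle (with neighbour feeds):
  c0 r0c0: 24 / 4 / 24
  c0 r1c0: 0 / 0 / 0
  c1 r0c0: 48 / 8 / 48
  c1 r1c0: 56 / 8 / 56
  c2 r0c0: 24 / 4 / 24
  c2 r1c0: 60 / 3 / 60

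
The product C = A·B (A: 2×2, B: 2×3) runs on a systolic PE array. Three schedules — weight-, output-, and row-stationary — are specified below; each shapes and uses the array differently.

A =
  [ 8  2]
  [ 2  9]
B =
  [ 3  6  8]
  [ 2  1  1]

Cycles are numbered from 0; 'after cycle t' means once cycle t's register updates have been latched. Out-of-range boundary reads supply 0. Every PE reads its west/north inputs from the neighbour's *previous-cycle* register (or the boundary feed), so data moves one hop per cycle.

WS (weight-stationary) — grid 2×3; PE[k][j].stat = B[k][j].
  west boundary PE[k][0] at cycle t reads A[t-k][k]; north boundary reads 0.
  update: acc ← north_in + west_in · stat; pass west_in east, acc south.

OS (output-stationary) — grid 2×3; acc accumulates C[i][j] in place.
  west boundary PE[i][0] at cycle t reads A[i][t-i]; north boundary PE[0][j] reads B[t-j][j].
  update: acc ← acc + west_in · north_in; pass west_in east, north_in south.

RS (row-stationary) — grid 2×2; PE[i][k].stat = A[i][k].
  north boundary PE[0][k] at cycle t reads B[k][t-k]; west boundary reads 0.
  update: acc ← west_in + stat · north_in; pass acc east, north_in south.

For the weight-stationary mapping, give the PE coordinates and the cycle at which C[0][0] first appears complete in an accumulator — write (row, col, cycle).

WS: C[0][0] accumulates in PE[1][0]:
  cycle 0: PE[1][0] → acc 0, east 0, south 0
  cycle 1: PE[1][0] → acc 28, east 2, south 28

(row, col, cycle) = (1, 0, 1)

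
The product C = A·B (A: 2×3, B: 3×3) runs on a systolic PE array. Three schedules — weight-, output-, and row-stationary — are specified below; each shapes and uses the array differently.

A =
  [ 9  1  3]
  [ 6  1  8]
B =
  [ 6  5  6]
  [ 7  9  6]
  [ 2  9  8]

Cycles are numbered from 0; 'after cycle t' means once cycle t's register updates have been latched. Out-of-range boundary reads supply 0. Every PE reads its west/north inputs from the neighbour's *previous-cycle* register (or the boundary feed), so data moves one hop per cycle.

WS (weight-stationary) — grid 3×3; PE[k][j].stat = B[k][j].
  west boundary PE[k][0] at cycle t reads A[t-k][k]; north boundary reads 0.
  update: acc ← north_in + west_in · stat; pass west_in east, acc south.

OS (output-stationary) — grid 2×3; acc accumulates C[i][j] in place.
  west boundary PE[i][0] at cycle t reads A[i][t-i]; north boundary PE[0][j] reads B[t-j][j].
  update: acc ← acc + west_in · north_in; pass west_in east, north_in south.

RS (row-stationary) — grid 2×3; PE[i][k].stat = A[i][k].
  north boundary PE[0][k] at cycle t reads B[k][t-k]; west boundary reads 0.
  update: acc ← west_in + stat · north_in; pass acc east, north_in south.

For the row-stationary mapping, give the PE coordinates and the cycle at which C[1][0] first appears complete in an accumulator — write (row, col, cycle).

Under RS, C[1][0] lands at PE[1][2]:
  0: (1,2).acc=0  regs=<0,0>
  1: (1,2).acc=0  regs=<0,0>
  2: (1,2).acc=0  regs=<0,0>
  3: (1,2).acc=59  regs=<59,2>

(row, col, cycle) = (1, 2, 3)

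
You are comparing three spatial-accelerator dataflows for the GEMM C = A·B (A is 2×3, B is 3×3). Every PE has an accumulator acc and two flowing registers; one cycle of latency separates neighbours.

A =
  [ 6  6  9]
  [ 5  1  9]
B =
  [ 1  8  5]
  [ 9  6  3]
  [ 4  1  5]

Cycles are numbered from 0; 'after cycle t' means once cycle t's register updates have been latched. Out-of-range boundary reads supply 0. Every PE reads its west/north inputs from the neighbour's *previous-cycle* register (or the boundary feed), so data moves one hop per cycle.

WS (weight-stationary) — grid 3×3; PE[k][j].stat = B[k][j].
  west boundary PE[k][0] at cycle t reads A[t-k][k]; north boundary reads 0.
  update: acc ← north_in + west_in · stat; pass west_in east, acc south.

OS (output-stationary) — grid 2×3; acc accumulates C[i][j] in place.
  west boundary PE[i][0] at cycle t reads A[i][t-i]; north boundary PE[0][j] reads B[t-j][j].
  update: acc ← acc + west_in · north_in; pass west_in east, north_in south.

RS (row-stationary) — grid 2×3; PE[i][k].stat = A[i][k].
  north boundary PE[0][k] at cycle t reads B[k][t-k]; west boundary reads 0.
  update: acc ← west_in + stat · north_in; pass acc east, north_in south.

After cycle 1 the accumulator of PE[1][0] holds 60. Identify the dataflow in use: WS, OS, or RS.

dataflow = WS

WS [3×3] PE[1][0] across cycles:
  after 0 — PE[1][0] acc=0, pass-E 0, pass-S 0
  after 1 — PE[1][0] acc=60, pass-E 6, pass-S 60
OS [2×3] PE[1][0] across cycles:
  after 0 — PE[1][0] acc=0, pass-E 0, pass-S 0
  after 1 — PE[1][0] acc=5, pass-E 5, pass-S 1
RS [2×3] PE[1][0] across cycles:
  after 0 — PE[1][0] acc=0, pass-E 0, pass-S 0
  after 1 — PE[1][0] acc=5, pass-E 5, pass-S 1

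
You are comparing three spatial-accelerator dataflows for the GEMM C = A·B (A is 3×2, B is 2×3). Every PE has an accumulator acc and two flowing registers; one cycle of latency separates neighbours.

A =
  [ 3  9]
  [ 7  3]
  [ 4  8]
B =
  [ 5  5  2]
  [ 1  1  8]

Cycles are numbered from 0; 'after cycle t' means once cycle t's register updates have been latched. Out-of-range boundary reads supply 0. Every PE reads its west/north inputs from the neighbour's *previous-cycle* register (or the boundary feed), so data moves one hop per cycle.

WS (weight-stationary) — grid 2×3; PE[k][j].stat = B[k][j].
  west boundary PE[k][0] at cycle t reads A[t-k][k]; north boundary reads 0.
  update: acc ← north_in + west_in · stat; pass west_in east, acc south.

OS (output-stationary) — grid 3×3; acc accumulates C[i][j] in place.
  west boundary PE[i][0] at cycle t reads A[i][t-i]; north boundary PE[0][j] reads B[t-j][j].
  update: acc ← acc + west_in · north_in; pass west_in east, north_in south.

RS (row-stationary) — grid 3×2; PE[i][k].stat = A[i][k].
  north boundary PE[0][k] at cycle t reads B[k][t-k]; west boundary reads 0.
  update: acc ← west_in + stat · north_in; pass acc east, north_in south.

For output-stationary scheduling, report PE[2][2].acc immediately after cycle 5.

PE[2][2].acc = 72

OS 3×3: PE[2][2] cycle-by-cycle (with neighbour feeds):
  t=0 PE[1][2]: acc=0 h=0 v=0
  t=0 PE[2][1]: acc=0 h=0 v=0
  t=0 PE[2][2]: acc=0 h=0 v=0
  t=1 PE[1][2]: acc=0 h=0 v=0
  t=1 PE[2][1]: acc=0 h=0 v=0
  t=1 PE[2][2]: acc=0 h=0 v=0
  t=2 PE[1][2]: acc=0 h=0 v=0
  t=2 PE[2][1]: acc=0 h=0 v=0
  t=2 PE[2][2]: acc=0 h=0 v=0
  t=3 PE[1][2]: acc=14 h=7 v=2
  t=3 PE[2][1]: acc=20 h=4 v=5
  t=3 PE[2][2]: acc=0 h=0 v=0
  t=4 PE[1][2]: acc=38 h=3 v=8
  t=4 PE[2][1]: acc=28 h=8 v=1
  t=4 PE[2][2]: acc=8 h=4 v=2
  t=5 PE[1][2]: acc=38 h=0 v=0
  t=5 PE[2][1]: acc=28 h=0 v=0
  t=5 PE[2][2]: acc=72 h=8 v=8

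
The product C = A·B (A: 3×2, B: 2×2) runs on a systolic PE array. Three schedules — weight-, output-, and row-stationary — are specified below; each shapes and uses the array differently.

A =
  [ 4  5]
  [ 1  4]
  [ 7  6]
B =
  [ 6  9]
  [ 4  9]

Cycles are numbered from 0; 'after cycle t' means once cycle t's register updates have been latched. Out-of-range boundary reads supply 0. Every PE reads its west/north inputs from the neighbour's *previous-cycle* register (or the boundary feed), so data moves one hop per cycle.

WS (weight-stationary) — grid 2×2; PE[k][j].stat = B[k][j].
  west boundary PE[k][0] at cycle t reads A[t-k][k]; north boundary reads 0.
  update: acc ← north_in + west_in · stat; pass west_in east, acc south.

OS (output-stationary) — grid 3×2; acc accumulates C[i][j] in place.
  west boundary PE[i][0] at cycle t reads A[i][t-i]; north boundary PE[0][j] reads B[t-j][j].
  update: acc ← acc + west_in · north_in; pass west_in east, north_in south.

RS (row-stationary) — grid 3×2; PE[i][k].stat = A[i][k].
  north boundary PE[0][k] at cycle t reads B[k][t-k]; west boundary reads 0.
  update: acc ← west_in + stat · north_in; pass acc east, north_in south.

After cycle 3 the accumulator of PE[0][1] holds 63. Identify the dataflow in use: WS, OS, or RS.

dataflow = WS

Under WS (2×2), PE[0][1]:
  step 0 · PE0,1: acc=0; fwd→0 fwd↓0
  step 1 · PE0,1: acc=36; fwd→4 fwd↓36
  step 2 · PE0,1: acc=9; fwd→1 fwd↓9
  step 3 · PE0,1: acc=63; fwd→7 fwd↓63
Under OS (3×2), PE[0][1]:
  step 0 · PE0,1: acc=0; fwd→0 fwd↓0
  step 1 · PE0,1: acc=36; fwd→4 fwd↓9
  step 2 · PE0,1: acc=81; fwd→5 fwd↓9
  step 3 · PE0,1: acc=81; fwd→0 fwd↓0
Under RS (3×2), PE[0][1]:
  step 0 · PE0,1: acc=0; fwd→0 fwd↓0
  step 1 · PE0,1: acc=44; fwd→44 fwd↓4
  step 2 · PE0,1: acc=81; fwd→81 fwd↓9
  step 3 · PE0,1: acc=0; fwd→0 fwd↓0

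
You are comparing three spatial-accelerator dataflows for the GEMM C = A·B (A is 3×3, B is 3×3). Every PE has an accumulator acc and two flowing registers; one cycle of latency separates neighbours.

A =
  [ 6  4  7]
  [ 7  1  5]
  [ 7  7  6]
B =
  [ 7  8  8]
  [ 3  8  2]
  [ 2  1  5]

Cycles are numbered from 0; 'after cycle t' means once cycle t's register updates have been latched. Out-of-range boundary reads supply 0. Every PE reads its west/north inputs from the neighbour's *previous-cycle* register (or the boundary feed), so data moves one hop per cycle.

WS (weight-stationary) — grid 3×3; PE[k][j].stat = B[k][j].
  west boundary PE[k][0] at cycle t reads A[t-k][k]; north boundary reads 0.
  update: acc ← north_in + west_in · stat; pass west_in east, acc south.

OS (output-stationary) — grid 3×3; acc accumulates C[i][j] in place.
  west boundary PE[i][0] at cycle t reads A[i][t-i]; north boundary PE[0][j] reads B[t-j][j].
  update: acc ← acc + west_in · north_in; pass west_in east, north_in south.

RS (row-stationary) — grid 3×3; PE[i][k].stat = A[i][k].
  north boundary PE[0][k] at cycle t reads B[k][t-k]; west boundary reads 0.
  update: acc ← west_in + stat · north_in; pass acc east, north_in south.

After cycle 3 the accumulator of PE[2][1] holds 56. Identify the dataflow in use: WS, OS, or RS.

WS [3×3] PE[2][1] across cycles:
  c0 r2c1: 0 / 0 / 0
  c1 r2c1: 0 / 0 / 0
  c2 r2c1: 0 / 0 / 0
  c3 r2c1: 87 / 7 / 87
OS [3×3] PE[2][1] across cycles:
  c0 r2c1: 0 / 0 / 0
  c1 r2c1: 0 / 0 / 0
  c2 r2c1: 0 / 0 / 0
  c3 r2c1: 56 / 7 / 8
RS [3×3] PE[2][1] across cycles:
  c0 r2c1: 0 / 0 / 0
  c1 r2c1: 0 / 0 / 0
  c2 r2c1: 0 / 0 / 0
  c3 r2c1: 70 / 70 / 3

dataflow = OS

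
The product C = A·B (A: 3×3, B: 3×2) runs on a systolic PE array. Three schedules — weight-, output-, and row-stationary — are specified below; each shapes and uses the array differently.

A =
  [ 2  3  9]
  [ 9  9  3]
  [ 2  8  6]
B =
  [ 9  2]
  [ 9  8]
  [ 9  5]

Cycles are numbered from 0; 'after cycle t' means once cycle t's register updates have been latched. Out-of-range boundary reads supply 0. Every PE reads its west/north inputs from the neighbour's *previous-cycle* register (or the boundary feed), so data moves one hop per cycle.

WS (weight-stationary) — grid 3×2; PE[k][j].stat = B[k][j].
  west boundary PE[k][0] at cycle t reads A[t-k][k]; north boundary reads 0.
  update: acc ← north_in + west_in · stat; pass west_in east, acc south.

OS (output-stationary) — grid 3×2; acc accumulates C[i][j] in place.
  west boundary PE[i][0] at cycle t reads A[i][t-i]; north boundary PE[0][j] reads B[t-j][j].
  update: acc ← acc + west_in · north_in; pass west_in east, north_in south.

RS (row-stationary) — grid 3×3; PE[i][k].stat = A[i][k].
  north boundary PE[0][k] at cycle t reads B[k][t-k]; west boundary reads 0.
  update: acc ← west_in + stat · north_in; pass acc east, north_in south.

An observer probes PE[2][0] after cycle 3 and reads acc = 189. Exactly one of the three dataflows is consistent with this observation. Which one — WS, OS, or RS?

dataflow = WS

Under WS (3×2), PE[2][0]:
  c0 r2c0: 0 / 0 / 0
  c1 r2c0: 0 / 0 / 0
  c2 r2c0: 126 / 9 / 126
  c3 r2c0: 189 / 3 / 189
Under OS (3×2), PE[2][0]:
  c0 r2c0: 0 / 0 / 0
  c1 r2c0: 0 / 0 / 0
  c2 r2c0: 18 / 2 / 9
  c3 r2c0: 90 / 8 / 9
Under RS (3×3), PE[2][0]:
  c0 r2c0: 0 / 0 / 0
  c1 r2c0: 0 / 0 / 0
  c2 r2c0: 18 / 18 / 9
  c3 r2c0: 4 / 4 / 2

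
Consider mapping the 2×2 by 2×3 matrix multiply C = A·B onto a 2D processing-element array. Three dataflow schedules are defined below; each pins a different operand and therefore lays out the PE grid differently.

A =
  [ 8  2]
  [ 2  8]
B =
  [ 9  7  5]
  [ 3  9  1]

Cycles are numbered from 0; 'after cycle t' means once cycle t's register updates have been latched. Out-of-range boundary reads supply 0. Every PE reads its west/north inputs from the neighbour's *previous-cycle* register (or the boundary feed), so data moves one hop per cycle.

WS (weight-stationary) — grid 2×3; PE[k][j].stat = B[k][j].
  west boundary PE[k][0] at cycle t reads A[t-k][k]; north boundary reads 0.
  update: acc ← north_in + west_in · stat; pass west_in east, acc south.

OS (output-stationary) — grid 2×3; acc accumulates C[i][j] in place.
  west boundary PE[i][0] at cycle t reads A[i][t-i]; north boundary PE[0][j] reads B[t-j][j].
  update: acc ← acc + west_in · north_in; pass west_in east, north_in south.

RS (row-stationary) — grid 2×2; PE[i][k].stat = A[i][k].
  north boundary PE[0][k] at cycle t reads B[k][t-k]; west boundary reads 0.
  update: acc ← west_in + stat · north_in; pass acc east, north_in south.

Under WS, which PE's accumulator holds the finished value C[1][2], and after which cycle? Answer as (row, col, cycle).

(row, col, cycle) = (1, 2, 4)

Under WS, C[1][2] lands at PE[1][2]:
  t=0 PE[1][2]: acc=0 h=0 v=0
  t=1 PE[1][2]: acc=0 h=0 v=0
  t=2 PE[1][2]: acc=0 h=0 v=0
  t=3 PE[1][2]: acc=42 h=2 v=42
  t=4 PE[1][2]: acc=18 h=8 v=18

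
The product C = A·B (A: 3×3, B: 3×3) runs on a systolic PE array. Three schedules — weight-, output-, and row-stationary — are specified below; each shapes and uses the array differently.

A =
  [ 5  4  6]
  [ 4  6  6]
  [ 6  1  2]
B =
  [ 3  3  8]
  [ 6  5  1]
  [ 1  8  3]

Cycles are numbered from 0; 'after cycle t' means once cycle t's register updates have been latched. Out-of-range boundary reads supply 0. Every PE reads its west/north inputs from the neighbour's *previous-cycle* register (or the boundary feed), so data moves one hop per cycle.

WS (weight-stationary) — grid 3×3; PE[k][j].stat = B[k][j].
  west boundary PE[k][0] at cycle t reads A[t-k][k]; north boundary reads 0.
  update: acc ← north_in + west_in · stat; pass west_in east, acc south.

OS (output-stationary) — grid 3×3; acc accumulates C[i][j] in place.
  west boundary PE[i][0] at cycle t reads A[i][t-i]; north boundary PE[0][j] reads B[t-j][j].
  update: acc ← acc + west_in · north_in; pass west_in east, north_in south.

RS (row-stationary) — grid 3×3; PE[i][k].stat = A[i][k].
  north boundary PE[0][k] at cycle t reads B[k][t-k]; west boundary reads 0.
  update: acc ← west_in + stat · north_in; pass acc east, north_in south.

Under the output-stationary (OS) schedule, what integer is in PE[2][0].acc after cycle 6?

PE[2][0].acc = 26

OS on a 3×3 grid — tracing PE[2][0] and its feeders:
  @0  [1,0]  acc 0  |  →0  ↓0
  @0  [2,0]  acc 0  |  →0  ↓0
  @1  [1,0]  acc 12  |  →4  ↓3
  @1  [2,0]  acc 0  |  →0  ↓0
  @2  [1,0]  acc 48  |  →6  ↓6
  @2  [2,0]  acc 18  |  →6  ↓3
  @3  [1,0]  acc 54  |  →6  ↓1
  @3  [2,0]  acc 24  |  →1  ↓6
  @4  [1,0]  acc 54  |  →0  ↓0
  @4  [2,0]  acc 26  |  →2  ↓1
  @5  [1,0]  acc 54  |  →0  ↓0
  @5  [2,0]  acc 26  |  →0  ↓0
  @6  [1,0]  acc 54  |  →0  ↓0
  @6  [2,0]  acc 26  |  →0  ↓0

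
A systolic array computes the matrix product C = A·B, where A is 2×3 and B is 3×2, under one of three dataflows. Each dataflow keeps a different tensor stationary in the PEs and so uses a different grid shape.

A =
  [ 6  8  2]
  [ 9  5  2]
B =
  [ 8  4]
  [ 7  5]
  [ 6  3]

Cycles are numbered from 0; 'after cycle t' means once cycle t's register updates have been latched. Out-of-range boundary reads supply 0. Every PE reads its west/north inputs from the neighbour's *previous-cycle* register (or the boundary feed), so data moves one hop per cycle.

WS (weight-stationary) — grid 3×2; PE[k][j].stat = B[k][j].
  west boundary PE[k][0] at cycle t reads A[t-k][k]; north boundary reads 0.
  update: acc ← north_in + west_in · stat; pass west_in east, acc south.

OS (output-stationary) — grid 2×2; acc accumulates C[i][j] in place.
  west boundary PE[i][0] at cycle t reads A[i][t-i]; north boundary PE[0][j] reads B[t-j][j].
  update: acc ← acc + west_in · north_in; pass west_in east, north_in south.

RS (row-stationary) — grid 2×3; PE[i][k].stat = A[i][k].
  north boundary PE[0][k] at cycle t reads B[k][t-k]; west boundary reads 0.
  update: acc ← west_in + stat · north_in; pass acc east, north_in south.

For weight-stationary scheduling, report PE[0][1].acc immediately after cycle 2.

Tracing WS — 3×2 array, target PE[0][1]:
  after 0 — PE[0][0] acc=48, pass-E 6, pass-S 48
  after 0 — PE[0][1] acc=0, pass-E 0, pass-S 0
  after 1 — PE[0][0] acc=72, pass-E 9, pass-S 72
  after 1 — PE[0][1] acc=24, pass-E 6, pass-S 24
  after 2 — PE[0][0] acc=0, pass-E 0, pass-S 0
  after 2 — PE[0][1] acc=36, pass-E 9, pass-S 36

PE[0][1].acc = 36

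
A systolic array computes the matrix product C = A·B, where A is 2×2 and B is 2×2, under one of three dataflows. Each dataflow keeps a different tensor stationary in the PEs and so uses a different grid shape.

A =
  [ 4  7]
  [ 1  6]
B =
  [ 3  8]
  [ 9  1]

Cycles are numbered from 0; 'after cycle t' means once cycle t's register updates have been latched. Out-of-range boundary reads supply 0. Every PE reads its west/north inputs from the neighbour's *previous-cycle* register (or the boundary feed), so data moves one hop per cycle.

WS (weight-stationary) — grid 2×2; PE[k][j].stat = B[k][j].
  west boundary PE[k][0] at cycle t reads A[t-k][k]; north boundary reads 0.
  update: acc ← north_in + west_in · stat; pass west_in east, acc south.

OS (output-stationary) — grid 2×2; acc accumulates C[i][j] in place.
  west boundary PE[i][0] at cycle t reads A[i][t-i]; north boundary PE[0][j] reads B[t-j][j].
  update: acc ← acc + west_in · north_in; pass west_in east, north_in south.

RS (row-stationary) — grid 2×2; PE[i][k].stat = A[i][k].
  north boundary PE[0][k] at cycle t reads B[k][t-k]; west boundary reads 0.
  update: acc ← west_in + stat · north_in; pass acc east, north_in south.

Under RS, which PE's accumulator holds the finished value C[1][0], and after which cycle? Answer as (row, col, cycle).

RS — PE[1][1] is where C[1][0] collects:
  @0  [1,1]  acc 0  |  →0  ↓0
  @1  [1,1]  acc 0  |  →0  ↓0
  @2  [1,1]  acc 57  |  →57  ↓9

(row, col, cycle) = (1, 1, 2)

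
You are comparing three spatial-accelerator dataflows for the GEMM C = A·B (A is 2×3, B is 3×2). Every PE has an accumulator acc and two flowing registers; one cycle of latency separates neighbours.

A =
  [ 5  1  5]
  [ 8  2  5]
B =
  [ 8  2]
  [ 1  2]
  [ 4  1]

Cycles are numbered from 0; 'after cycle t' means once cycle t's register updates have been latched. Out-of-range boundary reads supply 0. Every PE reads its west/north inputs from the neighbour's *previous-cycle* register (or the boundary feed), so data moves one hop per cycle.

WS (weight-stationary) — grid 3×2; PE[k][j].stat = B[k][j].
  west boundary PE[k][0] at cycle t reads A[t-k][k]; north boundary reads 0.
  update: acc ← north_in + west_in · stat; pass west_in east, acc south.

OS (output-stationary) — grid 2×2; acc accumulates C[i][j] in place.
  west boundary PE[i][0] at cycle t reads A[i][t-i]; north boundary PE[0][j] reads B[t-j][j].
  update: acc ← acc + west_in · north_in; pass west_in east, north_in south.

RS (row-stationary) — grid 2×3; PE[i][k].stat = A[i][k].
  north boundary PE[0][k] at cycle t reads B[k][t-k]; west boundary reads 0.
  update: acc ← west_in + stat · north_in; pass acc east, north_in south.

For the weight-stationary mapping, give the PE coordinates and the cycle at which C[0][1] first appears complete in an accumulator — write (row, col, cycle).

WS — PE[2][1] is where C[0][1] collects:
  c0 r2c1: 0 / 0 / 0
  c1 r2c1: 0 / 0 / 0
  c2 r2c1: 0 / 0 / 0
  c3 r2c1: 17 / 5 / 17

(row, col, cycle) = (2, 1, 3)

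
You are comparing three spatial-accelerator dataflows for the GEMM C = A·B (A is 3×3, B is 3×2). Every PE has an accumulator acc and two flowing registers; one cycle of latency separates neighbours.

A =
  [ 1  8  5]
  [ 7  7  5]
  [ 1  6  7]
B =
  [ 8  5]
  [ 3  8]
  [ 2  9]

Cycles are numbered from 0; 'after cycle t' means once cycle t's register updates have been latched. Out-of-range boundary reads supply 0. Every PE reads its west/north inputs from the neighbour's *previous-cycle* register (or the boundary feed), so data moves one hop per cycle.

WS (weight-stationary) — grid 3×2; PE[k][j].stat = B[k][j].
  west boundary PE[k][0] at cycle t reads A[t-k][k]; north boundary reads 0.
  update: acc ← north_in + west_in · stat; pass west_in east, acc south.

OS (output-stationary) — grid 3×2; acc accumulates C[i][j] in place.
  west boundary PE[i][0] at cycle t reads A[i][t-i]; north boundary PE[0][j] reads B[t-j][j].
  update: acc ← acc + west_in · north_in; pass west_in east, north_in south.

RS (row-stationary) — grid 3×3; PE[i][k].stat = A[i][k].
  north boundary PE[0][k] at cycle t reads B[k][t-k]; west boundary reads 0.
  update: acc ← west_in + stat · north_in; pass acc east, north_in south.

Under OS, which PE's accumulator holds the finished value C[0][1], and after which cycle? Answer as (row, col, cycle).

(row, col, cycle) = (0, 1, 3)

OS: C[0][1] accumulates in PE[0][1]:
  after 0 — PE[0][1] acc=0, pass-E 0, pass-S 0
  after 1 — PE[0][1] acc=5, pass-E 1, pass-S 5
  after 2 — PE[0][1] acc=69, pass-E 8, pass-S 8
  after 3 — PE[0][1] acc=114, pass-E 5, pass-S 9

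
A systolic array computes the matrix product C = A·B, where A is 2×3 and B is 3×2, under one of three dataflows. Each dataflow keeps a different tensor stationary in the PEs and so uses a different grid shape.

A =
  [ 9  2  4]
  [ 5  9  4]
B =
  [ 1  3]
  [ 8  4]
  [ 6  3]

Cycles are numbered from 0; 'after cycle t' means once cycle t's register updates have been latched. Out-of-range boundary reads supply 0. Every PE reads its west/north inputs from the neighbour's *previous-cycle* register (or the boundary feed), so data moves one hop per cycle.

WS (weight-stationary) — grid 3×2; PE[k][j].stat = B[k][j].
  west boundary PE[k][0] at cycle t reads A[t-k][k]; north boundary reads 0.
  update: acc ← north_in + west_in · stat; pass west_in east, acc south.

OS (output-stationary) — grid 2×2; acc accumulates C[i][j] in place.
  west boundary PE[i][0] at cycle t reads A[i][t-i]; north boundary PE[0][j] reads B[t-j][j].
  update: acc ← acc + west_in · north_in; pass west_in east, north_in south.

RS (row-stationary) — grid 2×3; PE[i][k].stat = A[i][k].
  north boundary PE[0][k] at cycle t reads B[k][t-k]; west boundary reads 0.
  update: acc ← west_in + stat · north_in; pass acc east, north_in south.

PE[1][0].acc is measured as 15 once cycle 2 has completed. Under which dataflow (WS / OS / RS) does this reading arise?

Under WS (3×2), PE[1][0]:
  step 0 · PE1,0: acc=0; fwd→0 fwd↓0
  step 1 · PE1,0: acc=25; fwd→2 fwd↓25
  step 2 · PE1,0: acc=77; fwd→9 fwd↓77
Under OS (2×2), PE[1][0]:
  step 0 · PE1,0: acc=0; fwd→0 fwd↓0
  step 1 · PE1,0: acc=5; fwd→5 fwd↓1
  step 2 · PE1,0: acc=77; fwd→9 fwd↓8
Under RS (2×3), PE[1][0]:
  step 0 · PE1,0: acc=0; fwd→0 fwd↓0
  step 1 · PE1,0: acc=5; fwd→5 fwd↓1
  step 2 · PE1,0: acc=15; fwd→15 fwd↓3

dataflow = RS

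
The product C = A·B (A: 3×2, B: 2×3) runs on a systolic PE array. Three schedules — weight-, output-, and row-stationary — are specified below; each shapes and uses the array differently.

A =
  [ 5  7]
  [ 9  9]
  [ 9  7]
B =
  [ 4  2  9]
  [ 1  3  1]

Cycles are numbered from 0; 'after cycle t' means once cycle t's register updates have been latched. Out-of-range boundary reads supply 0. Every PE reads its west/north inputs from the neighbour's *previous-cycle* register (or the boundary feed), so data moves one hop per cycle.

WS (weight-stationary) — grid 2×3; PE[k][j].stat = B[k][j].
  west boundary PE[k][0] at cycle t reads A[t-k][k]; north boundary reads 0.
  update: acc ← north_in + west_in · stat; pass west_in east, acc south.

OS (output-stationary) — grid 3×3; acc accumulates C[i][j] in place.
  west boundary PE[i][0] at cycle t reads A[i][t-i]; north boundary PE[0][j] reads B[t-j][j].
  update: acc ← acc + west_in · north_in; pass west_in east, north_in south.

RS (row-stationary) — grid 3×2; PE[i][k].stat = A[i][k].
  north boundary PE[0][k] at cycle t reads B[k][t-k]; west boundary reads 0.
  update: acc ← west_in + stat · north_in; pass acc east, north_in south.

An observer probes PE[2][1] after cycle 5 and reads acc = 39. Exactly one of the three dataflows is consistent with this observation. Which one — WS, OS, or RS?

dataflow = OS

— WS: 2×3 array has no PE[2][1].
OS [3×3] PE[2][1] across cycles:
  after 0 — PE[2][1] acc=0, pass-E 0, pass-S 0
  after 1 — PE[2][1] acc=0, pass-E 0, pass-S 0
  after 2 — PE[2][1] acc=0, pass-E 0, pass-S 0
  after 3 — PE[2][1] acc=18, pass-E 9, pass-S 2
  after 4 — PE[2][1] acc=39, pass-E 7, pass-S 3
  after 5 — PE[2][1] acc=39, pass-E 0, pass-S 0
RS [3×2] PE[2][1] across cycles:
  after 0 — PE[2][1] acc=0, pass-E 0, pass-S 0
  after 1 — PE[2][1] acc=0, pass-E 0, pass-S 0
  after 2 — PE[2][1] acc=0, pass-E 0, pass-S 0
  after 3 — PE[2][1] acc=43, pass-E 43, pass-S 1
  after 4 — PE[2][1] acc=39, pass-E 39, pass-S 3
  after 5 — PE[2][1] acc=88, pass-E 88, pass-S 1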